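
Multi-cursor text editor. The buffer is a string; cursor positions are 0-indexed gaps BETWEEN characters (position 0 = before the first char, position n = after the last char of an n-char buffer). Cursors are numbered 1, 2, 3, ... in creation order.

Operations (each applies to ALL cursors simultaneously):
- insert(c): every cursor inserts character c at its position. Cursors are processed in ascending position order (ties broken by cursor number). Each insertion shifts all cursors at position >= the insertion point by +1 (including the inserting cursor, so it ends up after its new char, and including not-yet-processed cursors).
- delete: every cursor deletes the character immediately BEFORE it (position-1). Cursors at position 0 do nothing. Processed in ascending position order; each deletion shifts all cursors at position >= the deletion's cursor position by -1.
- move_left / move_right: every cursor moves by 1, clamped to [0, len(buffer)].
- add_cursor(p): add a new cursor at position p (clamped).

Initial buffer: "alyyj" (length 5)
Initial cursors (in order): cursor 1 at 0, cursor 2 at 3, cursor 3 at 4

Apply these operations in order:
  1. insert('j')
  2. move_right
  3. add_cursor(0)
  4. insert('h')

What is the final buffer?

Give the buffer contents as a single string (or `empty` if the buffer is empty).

Answer: hjahlyjyhjjh

Derivation:
After op 1 (insert('j')): buffer="jalyjyjj" (len 8), cursors c1@1 c2@5 c3@7, authorship 1...2.3.
After op 2 (move_right): buffer="jalyjyjj" (len 8), cursors c1@2 c2@6 c3@8, authorship 1...2.3.
After op 3 (add_cursor(0)): buffer="jalyjyjj" (len 8), cursors c4@0 c1@2 c2@6 c3@8, authorship 1...2.3.
After op 4 (insert('h')): buffer="hjahlyjyhjjh" (len 12), cursors c4@1 c1@4 c2@9 c3@12, authorship 41.1..2.23.3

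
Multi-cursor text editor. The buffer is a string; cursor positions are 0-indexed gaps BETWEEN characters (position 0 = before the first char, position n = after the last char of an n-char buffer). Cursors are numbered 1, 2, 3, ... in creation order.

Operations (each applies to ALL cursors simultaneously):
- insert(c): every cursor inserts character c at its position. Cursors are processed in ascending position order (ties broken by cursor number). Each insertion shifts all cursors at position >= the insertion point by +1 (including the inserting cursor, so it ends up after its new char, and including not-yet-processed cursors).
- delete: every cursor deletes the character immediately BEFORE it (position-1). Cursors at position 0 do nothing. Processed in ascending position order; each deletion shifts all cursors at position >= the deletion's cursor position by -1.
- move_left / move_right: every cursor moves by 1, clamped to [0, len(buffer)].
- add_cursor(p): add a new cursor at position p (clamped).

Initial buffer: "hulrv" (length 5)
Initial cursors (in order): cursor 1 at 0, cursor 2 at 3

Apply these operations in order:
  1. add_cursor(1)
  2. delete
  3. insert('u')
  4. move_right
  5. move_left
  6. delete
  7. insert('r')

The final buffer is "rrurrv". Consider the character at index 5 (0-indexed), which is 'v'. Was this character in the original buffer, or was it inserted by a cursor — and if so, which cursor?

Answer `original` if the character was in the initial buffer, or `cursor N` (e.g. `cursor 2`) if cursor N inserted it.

After op 1 (add_cursor(1)): buffer="hulrv" (len 5), cursors c1@0 c3@1 c2@3, authorship .....
After op 2 (delete): buffer="urv" (len 3), cursors c1@0 c3@0 c2@1, authorship ...
After op 3 (insert('u')): buffer="uuuurv" (len 6), cursors c1@2 c3@2 c2@4, authorship 13.2..
After op 4 (move_right): buffer="uuuurv" (len 6), cursors c1@3 c3@3 c2@5, authorship 13.2..
After op 5 (move_left): buffer="uuuurv" (len 6), cursors c1@2 c3@2 c2@4, authorship 13.2..
After op 6 (delete): buffer="urv" (len 3), cursors c1@0 c3@0 c2@1, authorship ...
After op 7 (insert('r')): buffer="rrurrv" (len 6), cursors c1@2 c3@2 c2@4, authorship 13.2..
Authorship (.=original, N=cursor N): 1 3 . 2 . .
Index 5: author = original

Answer: original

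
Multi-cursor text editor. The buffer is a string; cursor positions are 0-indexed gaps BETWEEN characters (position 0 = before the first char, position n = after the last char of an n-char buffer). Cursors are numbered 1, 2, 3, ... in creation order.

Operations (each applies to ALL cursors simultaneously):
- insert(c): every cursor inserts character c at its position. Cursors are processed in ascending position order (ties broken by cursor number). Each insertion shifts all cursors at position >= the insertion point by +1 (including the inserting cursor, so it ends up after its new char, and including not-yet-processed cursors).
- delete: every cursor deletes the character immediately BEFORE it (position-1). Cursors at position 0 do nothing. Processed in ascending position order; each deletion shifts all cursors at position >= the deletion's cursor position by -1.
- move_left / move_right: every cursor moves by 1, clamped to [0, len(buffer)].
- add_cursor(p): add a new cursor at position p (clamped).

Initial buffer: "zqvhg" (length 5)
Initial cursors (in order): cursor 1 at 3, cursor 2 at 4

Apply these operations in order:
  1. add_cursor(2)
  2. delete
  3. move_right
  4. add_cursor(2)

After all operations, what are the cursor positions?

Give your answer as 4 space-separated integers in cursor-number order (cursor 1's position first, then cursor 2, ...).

After op 1 (add_cursor(2)): buffer="zqvhg" (len 5), cursors c3@2 c1@3 c2@4, authorship .....
After op 2 (delete): buffer="zg" (len 2), cursors c1@1 c2@1 c3@1, authorship ..
After op 3 (move_right): buffer="zg" (len 2), cursors c1@2 c2@2 c3@2, authorship ..
After op 4 (add_cursor(2)): buffer="zg" (len 2), cursors c1@2 c2@2 c3@2 c4@2, authorship ..

Answer: 2 2 2 2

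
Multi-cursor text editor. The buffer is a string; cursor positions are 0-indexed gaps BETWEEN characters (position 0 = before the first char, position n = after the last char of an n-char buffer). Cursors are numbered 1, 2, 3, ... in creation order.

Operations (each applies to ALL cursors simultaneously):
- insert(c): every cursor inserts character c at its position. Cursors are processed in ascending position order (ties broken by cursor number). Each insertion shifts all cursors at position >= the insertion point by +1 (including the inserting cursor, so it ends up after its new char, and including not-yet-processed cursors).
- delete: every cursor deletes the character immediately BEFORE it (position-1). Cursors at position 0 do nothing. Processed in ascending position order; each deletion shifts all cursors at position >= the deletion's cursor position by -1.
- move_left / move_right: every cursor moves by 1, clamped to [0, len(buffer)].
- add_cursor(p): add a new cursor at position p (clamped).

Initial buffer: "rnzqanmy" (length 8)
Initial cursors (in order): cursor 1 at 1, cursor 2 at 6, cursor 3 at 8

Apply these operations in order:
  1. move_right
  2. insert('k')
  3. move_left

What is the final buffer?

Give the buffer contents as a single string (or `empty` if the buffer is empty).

Answer: rnkzqanmkyk

Derivation:
After op 1 (move_right): buffer="rnzqanmy" (len 8), cursors c1@2 c2@7 c3@8, authorship ........
After op 2 (insert('k')): buffer="rnkzqanmkyk" (len 11), cursors c1@3 c2@9 c3@11, authorship ..1.....2.3
After op 3 (move_left): buffer="rnkzqanmkyk" (len 11), cursors c1@2 c2@8 c3@10, authorship ..1.....2.3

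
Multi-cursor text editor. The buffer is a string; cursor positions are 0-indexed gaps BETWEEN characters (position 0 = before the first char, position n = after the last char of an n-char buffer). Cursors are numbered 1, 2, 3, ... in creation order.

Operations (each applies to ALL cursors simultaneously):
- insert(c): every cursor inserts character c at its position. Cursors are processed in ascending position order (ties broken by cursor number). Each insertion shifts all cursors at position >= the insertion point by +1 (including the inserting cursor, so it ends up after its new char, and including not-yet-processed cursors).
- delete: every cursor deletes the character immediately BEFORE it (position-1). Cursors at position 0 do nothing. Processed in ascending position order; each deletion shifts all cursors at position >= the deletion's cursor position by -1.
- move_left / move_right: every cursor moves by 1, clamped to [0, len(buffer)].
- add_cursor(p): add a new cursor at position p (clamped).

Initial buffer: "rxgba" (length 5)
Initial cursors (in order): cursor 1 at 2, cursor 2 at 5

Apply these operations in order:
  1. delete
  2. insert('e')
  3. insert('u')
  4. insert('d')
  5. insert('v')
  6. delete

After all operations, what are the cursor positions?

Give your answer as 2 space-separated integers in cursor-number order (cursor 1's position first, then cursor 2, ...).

After op 1 (delete): buffer="rgb" (len 3), cursors c1@1 c2@3, authorship ...
After op 2 (insert('e')): buffer="regbe" (len 5), cursors c1@2 c2@5, authorship .1..2
After op 3 (insert('u')): buffer="reugbeu" (len 7), cursors c1@3 c2@7, authorship .11..22
After op 4 (insert('d')): buffer="reudgbeud" (len 9), cursors c1@4 c2@9, authorship .111..222
After op 5 (insert('v')): buffer="reudvgbeudv" (len 11), cursors c1@5 c2@11, authorship .1111..2222
After op 6 (delete): buffer="reudgbeud" (len 9), cursors c1@4 c2@9, authorship .111..222

Answer: 4 9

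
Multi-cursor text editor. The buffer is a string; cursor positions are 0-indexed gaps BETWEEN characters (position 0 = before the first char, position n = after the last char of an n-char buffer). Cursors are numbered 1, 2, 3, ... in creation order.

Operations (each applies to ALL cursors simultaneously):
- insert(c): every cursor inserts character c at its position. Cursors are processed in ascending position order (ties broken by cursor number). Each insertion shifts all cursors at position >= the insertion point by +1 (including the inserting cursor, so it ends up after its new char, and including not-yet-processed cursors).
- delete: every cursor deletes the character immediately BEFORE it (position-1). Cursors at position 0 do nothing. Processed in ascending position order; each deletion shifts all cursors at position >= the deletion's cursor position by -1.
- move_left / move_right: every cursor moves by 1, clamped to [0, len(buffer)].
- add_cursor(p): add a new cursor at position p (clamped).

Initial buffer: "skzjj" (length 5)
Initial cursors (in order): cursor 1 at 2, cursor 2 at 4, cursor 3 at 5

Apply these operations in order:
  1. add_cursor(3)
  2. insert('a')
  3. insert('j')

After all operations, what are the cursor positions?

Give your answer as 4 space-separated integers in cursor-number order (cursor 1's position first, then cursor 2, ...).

Answer: 4 10 13 7

Derivation:
After op 1 (add_cursor(3)): buffer="skzjj" (len 5), cursors c1@2 c4@3 c2@4 c3@5, authorship .....
After op 2 (insert('a')): buffer="skazajaja" (len 9), cursors c1@3 c4@5 c2@7 c3@9, authorship ..1.4.2.3
After op 3 (insert('j')): buffer="skajzajjajjaj" (len 13), cursors c1@4 c4@7 c2@10 c3@13, authorship ..11.44.22.33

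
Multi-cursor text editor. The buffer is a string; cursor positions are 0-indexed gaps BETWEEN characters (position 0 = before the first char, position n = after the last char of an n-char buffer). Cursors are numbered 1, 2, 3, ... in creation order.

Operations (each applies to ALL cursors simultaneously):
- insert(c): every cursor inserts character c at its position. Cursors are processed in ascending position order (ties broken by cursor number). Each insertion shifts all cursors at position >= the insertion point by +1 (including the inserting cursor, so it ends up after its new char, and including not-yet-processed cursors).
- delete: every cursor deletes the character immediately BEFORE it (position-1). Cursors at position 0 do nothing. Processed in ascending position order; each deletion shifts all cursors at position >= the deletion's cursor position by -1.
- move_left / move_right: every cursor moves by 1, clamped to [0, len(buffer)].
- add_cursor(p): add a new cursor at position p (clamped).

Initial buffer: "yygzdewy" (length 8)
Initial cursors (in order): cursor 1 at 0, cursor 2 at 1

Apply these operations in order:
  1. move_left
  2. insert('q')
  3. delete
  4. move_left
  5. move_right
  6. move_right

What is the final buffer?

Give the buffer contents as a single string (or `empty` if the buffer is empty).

After op 1 (move_left): buffer="yygzdewy" (len 8), cursors c1@0 c2@0, authorship ........
After op 2 (insert('q')): buffer="qqyygzdewy" (len 10), cursors c1@2 c2@2, authorship 12........
After op 3 (delete): buffer="yygzdewy" (len 8), cursors c1@0 c2@0, authorship ........
After op 4 (move_left): buffer="yygzdewy" (len 8), cursors c1@0 c2@0, authorship ........
After op 5 (move_right): buffer="yygzdewy" (len 8), cursors c1@1 c2@1, authorship ........
After op 6 (move_right): buffer="yygzdewy" (len 8), cursors c1@2 c2@2, authorship ........

Answer: yygzdewy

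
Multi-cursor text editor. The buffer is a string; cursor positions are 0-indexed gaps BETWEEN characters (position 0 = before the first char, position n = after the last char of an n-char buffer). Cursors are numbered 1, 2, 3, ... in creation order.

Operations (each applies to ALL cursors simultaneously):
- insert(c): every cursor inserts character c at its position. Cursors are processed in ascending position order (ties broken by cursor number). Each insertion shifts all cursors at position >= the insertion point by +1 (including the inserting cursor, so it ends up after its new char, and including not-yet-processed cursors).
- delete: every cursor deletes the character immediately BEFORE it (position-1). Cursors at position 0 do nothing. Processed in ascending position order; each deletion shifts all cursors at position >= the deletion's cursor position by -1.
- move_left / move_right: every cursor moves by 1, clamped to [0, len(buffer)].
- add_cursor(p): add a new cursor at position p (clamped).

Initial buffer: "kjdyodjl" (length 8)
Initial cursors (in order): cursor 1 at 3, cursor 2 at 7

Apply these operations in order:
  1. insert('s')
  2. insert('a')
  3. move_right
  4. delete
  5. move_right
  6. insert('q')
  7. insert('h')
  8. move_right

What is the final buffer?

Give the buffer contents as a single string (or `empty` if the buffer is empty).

After op 1 (insert('s')): buffer="kjdsyodjsl" (len 10), cursors c1@4 c2@9, authorship ...1....2.
After op 2 (insert('a')): buffer="kjdsayodjsal" (len 12), cursors c1@5 c2@11, authorship ...11....22.
After op 3 (move_right): buffer="kjdsayodjsal" (len 12), cursors c1@6 c2@12, authorship ...11....22.
After op 4 (delete): buffer="kjdsaodjsa" (len 10), cursors c1@5 c2@10, authorship ...11...22
After op 5 (move_right): buffer="kjdsaodjsa" (len 10), cursors c1@6 c2@10, authorship ...11...22
After op 6 (insert('q')): buffer="kjdsaoqdjsaq" (len 12), cursors c1@7 c2@12, authorship ...11.1..222
After op 7 (insert('h')): buffer="kjdsaoqhdjsaqh" (len 14), cursors c1@8 c2@14, authorship ...11.11..2222
After op 8 (move_right): buffer="kjdsaoqhdjsaqh" (len 14), cursors c1@9 c2@14, authorship ...11.11..2222

Answer: kjdsaoqhdjsaqh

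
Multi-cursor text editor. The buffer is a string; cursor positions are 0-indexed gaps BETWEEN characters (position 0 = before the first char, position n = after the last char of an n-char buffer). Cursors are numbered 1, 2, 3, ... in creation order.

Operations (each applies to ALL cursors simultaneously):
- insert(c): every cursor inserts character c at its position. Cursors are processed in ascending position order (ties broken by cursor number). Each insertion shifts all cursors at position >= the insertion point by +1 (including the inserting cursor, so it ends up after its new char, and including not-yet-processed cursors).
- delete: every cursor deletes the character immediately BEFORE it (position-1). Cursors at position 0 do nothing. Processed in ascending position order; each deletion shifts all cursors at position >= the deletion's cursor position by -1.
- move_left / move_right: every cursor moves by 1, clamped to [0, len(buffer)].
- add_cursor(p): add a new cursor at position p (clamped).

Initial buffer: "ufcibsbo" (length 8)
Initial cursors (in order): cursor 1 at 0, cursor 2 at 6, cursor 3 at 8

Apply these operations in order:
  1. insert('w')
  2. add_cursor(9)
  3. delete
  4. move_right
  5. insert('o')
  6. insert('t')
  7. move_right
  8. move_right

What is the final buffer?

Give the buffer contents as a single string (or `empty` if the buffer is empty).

After op 1 (insert('w')): buffer="wufcibswbow" (len 11), cursors c1@1 c2@8 c3@11, authorship 1......2..3
After op 2 (add_cursor(9)): buffer="wufcibswbow" (len 11), cursors c1@1 c2@8 c4@9 c3@11, authorship 1......2..3
After op 3 (delete): buffer="ufcibso" (len 7), cursors c1@0 c2@6 c4@6 c3@7, authorship .......
After op 4 (move_right): buffer="ufcibso" (len 7), cursors c1@1 c2@7 c3@7 c4@7, authorship .......
After op 5 (insert('o')): buffer="uofcibsoooo" (len 11), cursors c1@2 c2@11 c3@11 c4@11, authorship .1......234
After op 6 (insert('t')): buffer="uotfcibsoooottt" (len 15), cursors c1@3 c2@15 c3@15 c4@15, authorship .11......234234
After op 7 (move_right): buffer="uotfcibsoooottt" (len 15), cursors c1@4 c2@15 c3@15 c4@15, authorship .11......234234
After op 8 (move_right): buffer="uotfcibsoooottt" (len 15), cursors c1@5 c2@15 c3@15 c4@15, authorship .11......234234

Answer: uotfcibsoooottt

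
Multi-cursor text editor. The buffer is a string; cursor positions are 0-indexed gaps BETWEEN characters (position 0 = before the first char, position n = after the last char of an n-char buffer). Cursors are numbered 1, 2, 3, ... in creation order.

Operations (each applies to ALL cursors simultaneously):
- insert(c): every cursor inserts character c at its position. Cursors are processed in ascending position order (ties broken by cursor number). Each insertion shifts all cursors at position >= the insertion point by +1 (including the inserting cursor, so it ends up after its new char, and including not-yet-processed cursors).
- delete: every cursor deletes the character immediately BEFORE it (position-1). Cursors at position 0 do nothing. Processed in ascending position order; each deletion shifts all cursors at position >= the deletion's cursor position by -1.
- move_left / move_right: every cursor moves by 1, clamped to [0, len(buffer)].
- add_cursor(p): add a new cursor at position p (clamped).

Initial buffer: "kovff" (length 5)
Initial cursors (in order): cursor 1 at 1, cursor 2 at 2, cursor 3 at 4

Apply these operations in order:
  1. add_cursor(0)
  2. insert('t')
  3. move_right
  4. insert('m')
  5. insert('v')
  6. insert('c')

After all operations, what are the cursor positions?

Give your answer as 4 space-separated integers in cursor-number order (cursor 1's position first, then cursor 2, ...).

After op 1 (add_cursor(0)): buffer="kovff" (len 5), cursors c4@0 c1@1 c2@2 c3@4, authorship .....
After op 2 (insert('t')): buffer="tktotvftf" (len 9), cursors c4@1 c1@3 c2@5 c3@8, authorship 4.1.2..3.
After op 3 (move_right): buffer="tktotvftf" (len 9), cursors c4@2 c1@4 c2@6 c3@9, authorship 4.1.2..3.
After op 4 (insert('m')): buffer="tkmtomtvmftfm" (len 13), cursors c4@3 c1@6 c2@9 c3@13, authorship 4.41.12.2.3.3
After op 5 (insert('v')): buffer="tkmvtomvtvmvftfmv" (len 17), cursors c4@4 c1@8 c2@12 c3@17, authorship 4.441.112.22.3.33
After op 6 (insert('c')): buffer="tkmvctomvctvmvcftfmvc" (len 21), cursors c4@5 c1@10 c2@15 c3@21, authorship 4.4441.1112.222.3.333

Answer: 10 15 21 5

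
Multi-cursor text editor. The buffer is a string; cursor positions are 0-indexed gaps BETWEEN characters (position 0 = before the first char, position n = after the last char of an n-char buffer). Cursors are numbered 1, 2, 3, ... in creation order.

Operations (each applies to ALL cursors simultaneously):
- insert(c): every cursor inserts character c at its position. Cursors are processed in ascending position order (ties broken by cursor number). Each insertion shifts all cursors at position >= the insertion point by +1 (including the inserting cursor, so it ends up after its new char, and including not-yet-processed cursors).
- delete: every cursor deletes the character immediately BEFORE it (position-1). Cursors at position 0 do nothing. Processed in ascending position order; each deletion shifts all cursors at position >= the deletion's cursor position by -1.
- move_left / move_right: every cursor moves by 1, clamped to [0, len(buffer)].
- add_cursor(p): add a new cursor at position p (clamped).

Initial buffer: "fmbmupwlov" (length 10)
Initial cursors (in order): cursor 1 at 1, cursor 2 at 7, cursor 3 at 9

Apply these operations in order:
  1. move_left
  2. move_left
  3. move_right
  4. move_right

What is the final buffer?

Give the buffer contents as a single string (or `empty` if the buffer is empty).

After op 1 (move_left): buffer="fmbmupwlov" (len 10), cursors c1@0 c2@6 c3@8, authorship ..........
After op 2 (move_left): buffer="fmbmupwlov" (len 10), cursors c1@0 c2@5 c3@7, authorship ..........
After op 3 (move_right): buffer="fmbmupwlov" (len 10), cursors c1@1 c2@6 c3@8, authorship ..........
After op 4 (move_right): buffer="fmbmupwlov" (len 10), cursors c1@2 c2@7 c3@9, authorship ..........

Answer: fmbmupwlov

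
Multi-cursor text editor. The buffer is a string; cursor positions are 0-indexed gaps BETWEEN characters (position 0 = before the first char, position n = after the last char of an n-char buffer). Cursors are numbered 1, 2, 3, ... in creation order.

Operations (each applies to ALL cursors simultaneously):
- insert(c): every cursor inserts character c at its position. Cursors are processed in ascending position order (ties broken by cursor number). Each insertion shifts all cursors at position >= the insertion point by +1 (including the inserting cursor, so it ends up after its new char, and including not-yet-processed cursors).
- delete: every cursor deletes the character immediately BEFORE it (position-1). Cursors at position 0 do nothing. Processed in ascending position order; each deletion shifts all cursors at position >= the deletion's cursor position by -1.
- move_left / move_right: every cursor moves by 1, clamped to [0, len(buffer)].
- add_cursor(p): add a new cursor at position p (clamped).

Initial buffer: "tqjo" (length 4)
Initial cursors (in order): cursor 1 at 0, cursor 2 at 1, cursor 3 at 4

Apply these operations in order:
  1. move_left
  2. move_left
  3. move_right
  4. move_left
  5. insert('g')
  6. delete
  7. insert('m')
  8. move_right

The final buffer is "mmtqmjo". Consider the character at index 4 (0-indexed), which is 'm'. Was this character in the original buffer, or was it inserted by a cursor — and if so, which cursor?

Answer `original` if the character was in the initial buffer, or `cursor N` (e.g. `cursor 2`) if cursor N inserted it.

Answer: cursor 3

Derivation:
After op 1 (move_left): buffer="tqjo" (len 4), cursors c1@0 c2@0 c3@3, authorship ....
After op 2 (move_left): buffer="tqjo" (len 4), cursors c1@0 c2@0 c3@2, authorship ....
After op 3 (move_right): buffer="tqjo" (len 4), cursors c1@1 c2@1 c3@3, authorship ....
After op 4 (move_left): buffer="tqjo" (len 4), cursors c1@0 c2@0 c3@2, authorship ....
After op 5 (insert('g')): buffer="ggtqgjo" (len 7), cursors c1@2 c2@2 c3@5, authorship 12..3..
After op 6 (delete): buffer="tqjo" (len 4), cursors c1@0 c2@0 c3@2, authorship ....
After op 7 (insert('m')): buffer="mmtqmjo" (len 7), cursors c1@2 c2@2 c3@5, authorship 12..3..
After op 8 (move_right): buffer="mmtqmjo" (len 7), cursors c1@3 c2@3 c3@6, authorship 12..3..
Authorship (.=original, N=cursor N): 1 2 . . 3 . .
Index 4: author = 3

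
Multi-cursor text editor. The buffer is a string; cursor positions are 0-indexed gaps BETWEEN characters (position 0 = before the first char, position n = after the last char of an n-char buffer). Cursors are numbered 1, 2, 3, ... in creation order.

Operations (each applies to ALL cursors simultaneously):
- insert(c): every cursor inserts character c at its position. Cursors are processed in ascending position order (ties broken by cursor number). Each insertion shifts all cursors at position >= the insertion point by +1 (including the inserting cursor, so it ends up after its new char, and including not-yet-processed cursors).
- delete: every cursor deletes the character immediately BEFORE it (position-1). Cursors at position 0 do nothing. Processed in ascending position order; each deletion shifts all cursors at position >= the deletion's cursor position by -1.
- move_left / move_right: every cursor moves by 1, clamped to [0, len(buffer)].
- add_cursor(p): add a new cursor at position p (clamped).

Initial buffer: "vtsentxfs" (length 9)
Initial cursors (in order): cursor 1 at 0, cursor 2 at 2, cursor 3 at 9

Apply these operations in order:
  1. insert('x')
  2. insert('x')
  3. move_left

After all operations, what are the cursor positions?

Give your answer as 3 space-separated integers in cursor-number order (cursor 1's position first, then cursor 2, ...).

Answer: 1 5 14

Derivation:
After op 1 (insert('x')): buffer="xvtxsentxfsx" (len 12), cursors c1@1 c2@4 c3@12, authorship 1..2.......3
After op 2 (insert('x')): buffer="xxvtxxsentxfsxx" (len 15), cursors c1@2 c2@6 c3@15, authorship 11..22.......33
After op 3 (move_left): buffer="xxvtxxsentxfsxx" (len 15), cursors c1@1 c2@5 c3@14, authorship 11..22.......33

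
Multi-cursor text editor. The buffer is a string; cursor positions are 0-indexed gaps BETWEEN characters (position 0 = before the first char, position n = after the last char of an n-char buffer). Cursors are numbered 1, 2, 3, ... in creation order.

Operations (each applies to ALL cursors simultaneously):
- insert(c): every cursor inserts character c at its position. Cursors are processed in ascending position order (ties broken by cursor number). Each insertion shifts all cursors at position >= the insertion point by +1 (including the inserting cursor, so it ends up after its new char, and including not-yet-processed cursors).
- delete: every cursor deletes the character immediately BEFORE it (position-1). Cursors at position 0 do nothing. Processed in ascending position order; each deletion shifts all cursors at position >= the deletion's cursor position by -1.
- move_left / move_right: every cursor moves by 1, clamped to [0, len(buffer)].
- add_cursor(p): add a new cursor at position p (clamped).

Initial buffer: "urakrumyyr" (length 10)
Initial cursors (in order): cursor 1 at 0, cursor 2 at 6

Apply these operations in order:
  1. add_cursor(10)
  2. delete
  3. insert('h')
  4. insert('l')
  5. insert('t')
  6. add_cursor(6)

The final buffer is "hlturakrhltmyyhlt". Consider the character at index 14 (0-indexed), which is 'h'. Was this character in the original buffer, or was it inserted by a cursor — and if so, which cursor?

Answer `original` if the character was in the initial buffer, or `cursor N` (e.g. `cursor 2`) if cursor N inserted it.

After op 1 (add_cursor(10)): buffer="urakrumyyr" (len 10), cursors c1@0 c2@6 c3@10, authorship ..........
After op 2 (delete): buffer="urakrmyy" (len 8), cursors c1@0 c2@5 c3@8, authorship ........
After op 3 (insert('h')): buffer="hurakrhmyyh" (len 11), cursors c1@1 c2@7 c3@11, authorship 1.....2...3
After op 4 (insert('l')): buffer="hlurakrhlmyyhl" (len 14), cursors c1@2 c2@9 c3@14, authorship 11.....22...33
After op 5 (insert('t')): buffer="hlturakrhltmyyhlt" (len 17), cursors c1@3 c2@11 c3@17, authorship 111.....222...333
After op 6 (add_cursor(6)): buffer="hlturakrhltmyyhlt" (len 17), cursors c1@3 c4@6 c2@11 c3@17, authorship 111.....222...333
Authorship (.=original, N=cursor N): 1 1 1 . . . . . 2 2 2 . . . 3 3 3
Index 14: author = 3

Answer: cursor 3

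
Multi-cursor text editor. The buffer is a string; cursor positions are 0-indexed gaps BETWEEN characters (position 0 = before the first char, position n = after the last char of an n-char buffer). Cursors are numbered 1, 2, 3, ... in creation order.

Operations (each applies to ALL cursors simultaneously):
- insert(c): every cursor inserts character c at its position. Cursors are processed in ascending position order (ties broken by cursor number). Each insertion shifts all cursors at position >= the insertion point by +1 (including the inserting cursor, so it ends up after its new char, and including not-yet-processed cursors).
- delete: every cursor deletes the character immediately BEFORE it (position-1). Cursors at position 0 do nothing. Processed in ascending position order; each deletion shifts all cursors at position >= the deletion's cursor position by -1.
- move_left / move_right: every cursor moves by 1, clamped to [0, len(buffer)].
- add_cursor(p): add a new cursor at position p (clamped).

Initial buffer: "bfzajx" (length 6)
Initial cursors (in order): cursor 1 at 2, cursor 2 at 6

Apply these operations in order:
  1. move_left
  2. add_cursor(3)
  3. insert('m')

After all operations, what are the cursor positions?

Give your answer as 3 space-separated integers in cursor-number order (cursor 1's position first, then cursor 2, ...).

Answer: 2 8 5

Derivation:
After op 1 (move_left): buffer="bfzajx" (len 6), cursors c1@1 c2@5, authorship ......
After op 2 (add_cursor(3)): buffer="bfzajx" (len 6), cursors c1@1 c3@3 c2@5, authorship ......
After op 3 (insert('m')): buffer="bmfzmajmx" (len 9), cursors c1@2 c3@5 c2@8, authorship .1..3..2.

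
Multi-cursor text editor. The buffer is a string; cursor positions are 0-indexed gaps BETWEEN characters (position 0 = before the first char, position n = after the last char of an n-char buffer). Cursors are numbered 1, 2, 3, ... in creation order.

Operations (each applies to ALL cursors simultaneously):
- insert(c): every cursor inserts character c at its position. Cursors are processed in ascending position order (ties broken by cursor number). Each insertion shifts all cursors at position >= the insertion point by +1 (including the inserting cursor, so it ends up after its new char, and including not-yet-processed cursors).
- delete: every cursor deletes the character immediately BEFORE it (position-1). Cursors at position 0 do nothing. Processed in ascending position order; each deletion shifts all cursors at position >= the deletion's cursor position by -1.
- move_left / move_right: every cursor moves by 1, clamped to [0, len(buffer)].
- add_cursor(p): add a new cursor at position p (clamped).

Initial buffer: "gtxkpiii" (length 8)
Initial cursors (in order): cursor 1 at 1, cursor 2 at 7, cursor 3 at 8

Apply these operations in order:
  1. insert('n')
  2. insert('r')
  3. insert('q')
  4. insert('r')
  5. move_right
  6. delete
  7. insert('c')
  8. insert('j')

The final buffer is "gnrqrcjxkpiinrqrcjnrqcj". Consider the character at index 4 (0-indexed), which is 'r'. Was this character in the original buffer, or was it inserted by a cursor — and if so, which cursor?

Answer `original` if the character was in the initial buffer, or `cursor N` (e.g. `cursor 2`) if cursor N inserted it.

Answer: cursor 1

Derivation:
After op 1 (insert('n')): buffer="gntxkpiinin" (len 11), cursors c1@2 c2@9 c3@11, authorship .1......2.3
After op 2 (insert('r')): buffer="gnrtxkpiinrinr" (len 14), cursors c1@3 c2@11 c3@14, authorship .11......22.33
After op 3 (insert('q')): buffer="gnrqtxkpiinrqinrq" (len 17), cursors c1@4 c2@13 c3@17, authorship .111......222.333
After op 4 (insert('r')): buffer="gnrqrtxkpiinrqrinrqr" (len 20), cursors c1@5 c2@15 c3@20, authorship .1111......2222.3333
After op 5 (move_right): buffer="gnrqrtxkpiinrqrinrqr" (len 20), cursors c1@6 c2@16 c3@20, authorship .1111......2222.3333
After op 6 (delete): buffer="gnrqrxkpiinrqrnrq" (len 17), cursors c1@5 c2@14 c3@17, authorship .1111.....2222333
After op 7 (insert('c')): buffer="gnrqrcxkpiinrqrcnrqc" (len 20), cursors c1@6 c2@16 c3@20, authorship .11111.....222223333
After op 8 (insert('j')): buffer="gnrqrcjxkpiinrqrcjnrqcj" (len 23), cursors c1@7 c2@18 c3@23, authorship .111111.....22222233333
Authorship (.=original, N=cursor N): . 1 1 1 1 1 1 . . . . . 2 2 2 2 2 2 3 3 3 3 3
Index 4: author = 1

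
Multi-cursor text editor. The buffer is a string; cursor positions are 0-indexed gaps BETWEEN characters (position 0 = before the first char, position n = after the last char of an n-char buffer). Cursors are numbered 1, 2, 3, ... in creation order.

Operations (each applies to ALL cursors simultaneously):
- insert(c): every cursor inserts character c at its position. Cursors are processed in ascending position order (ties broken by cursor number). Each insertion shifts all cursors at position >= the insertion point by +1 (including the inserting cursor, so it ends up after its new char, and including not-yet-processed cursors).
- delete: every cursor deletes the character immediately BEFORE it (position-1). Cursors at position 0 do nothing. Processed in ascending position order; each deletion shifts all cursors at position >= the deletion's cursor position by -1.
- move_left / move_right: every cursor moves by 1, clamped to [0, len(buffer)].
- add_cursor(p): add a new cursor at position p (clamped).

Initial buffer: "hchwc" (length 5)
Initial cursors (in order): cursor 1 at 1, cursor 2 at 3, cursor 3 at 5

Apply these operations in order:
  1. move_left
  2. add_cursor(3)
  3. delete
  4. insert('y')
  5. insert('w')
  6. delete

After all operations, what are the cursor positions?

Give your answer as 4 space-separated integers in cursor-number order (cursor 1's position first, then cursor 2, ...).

After op 1 (move_left): buffer="hchwc" (len 5), cursors c1@0 c2@2 c3@4, authorship .....
After op 2 (add_cursor(3)): buffer="hchwc" (len 5), cursors c1@0 c2@2 c4@3 c3@4, authorship .....
After op 3 (delete): buffer="hc" (len 2), cursors c1@0 c2@1 c3@1 c4@1, authorship ..
After op 4 (insert('y')): buffer="yhyyyc" (len 6), cursors c1@1 c2@5 c3@5 c4@5, authorship 1.234.
After op 5 (insert('w')): buffer="ywhyyywwwc" (len 10), cursors c1@2 c2@9 c3@9 c4@9, authorship 11.234234.
After op 6 (delete): buffer="yhyyyc" (len 6), cursors c1@1 c2@5 c3@5 c4@5, authorship 1.234.

Answer: 1 5 5 5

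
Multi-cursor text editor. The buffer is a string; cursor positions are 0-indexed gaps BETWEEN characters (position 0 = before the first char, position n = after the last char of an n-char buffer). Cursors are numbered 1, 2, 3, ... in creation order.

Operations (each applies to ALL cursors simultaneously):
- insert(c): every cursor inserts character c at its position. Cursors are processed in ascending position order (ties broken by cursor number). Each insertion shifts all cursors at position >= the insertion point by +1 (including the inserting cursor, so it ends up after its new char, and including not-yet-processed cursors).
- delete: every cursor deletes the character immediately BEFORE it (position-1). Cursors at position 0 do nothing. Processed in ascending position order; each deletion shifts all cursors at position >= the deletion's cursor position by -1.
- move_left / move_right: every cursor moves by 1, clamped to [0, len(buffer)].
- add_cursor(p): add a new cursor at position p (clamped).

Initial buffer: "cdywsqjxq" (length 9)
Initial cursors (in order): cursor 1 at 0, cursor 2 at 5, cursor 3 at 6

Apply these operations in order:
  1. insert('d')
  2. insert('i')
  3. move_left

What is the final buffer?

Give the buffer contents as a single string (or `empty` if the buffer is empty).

Answer: dicdywsdiqdijxq

Derivation:
After op 1 (insert('d')): buffer="dcdywsdqdjxq" (len 12), cursors c1@1 c2@7 c3@9, authorship 1.....2.3...
After op 2 (insert('i')): buffer="dicdywsdiqdijxq" (len 15), cursors c1@2 c2@9 c3@12, authorship 11.....22.33...
After op 3 (move_left): buffer="dicdywsdiqdijxq" (len 15), cursors c1@1 c2@8 c3@11, authorship 11.....22.33...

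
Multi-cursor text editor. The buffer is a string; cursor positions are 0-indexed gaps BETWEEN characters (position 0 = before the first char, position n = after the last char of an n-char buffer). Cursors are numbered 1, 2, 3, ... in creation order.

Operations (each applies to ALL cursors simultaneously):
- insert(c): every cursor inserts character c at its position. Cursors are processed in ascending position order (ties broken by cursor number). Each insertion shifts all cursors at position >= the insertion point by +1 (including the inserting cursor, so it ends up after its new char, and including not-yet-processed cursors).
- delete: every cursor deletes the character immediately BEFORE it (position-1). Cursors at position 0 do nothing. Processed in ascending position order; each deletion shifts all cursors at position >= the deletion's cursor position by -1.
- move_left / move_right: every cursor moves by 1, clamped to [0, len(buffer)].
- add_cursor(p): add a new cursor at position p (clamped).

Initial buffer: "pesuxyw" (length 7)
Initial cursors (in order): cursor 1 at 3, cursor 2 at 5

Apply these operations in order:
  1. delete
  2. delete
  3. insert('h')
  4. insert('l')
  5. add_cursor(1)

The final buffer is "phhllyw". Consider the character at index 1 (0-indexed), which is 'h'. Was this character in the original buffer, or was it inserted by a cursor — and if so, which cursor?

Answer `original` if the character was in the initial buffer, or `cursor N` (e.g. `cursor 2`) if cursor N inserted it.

Answer: cursor 1

Derivation:
After op 1 (delete): buffer="peuyw" (len 5), cursors c1@2 c2@3, authorship .....
After op 2 (delete): buffer="pyw" (len 3), cursors c1@1 c2@1, authorship ...
After op 3 (insert('h')): buffer="phhyw" (len 5), cursors c1@3 c2@3, authorship .12..
After op 4 (insert('l')): buffer="phhllyw" (len 7), cursors c1@5 c2@5, authorship .1212..
After op 5 (add_cursor(1)): buffer="phhllyw" (len 7), cursors c3@1 c1@5 c2@5, authorship .1212..
Authorship (.=original, N=cursor N): . 1 2 1 2 . .
Index 1: author = 1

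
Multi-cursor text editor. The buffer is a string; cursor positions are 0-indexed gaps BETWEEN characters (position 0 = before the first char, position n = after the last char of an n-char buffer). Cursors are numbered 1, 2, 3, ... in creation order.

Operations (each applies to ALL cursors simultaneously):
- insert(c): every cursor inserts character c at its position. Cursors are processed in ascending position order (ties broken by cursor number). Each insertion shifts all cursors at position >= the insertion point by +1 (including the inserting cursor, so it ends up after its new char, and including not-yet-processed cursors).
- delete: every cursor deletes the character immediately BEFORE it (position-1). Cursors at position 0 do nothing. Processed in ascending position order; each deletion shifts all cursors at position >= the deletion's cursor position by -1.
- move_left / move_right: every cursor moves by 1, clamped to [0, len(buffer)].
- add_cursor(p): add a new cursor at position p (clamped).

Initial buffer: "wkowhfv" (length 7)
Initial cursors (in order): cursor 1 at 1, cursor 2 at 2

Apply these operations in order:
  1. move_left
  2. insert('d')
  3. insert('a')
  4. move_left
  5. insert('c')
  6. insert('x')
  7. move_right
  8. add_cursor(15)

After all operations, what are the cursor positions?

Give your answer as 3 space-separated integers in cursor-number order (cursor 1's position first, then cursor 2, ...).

Answer: 4 9 15

Derivation:
After op 1 (move_left): buffer="wkowhfv" (len 7), cursors c1@0 c2@1, authorship .......
After op 2 (insert('d')): buffer="dwdkowhfv" (len 9), cursors c1@1 c2@3, authorship 1.2......
After op 3 (insert('a')): buffer="dawdakowhfv" (len 11), cursors c1@2 c2@5, authorship 11.22......
After op 4 (move_left): buffer="dawdakowhfv" (len 11), cursors c1@1 c2@4, authorship 11.22......
After op 5 (insert('c')): buffer="dcawdcakowhfv" (len 13), cursors c1@2 c2@6, authorship 111.222......
After op 6 (insert('x')): buffer="dcxawdcxakowhfv" (len 15), cursors c1@3 c2@8, authorship 1111.2222......
After op 7 (move_right): buffer="dcxawdcxakowhfv" (len 15), cursors c1@4 c2@9, authorship 1111.2222......
After op 8 (add_cursor(15)): buffer="dcxawdcxakowhfv" (len 15), cursors c1@4 c2@9 c3@15, authorship 1111.2222......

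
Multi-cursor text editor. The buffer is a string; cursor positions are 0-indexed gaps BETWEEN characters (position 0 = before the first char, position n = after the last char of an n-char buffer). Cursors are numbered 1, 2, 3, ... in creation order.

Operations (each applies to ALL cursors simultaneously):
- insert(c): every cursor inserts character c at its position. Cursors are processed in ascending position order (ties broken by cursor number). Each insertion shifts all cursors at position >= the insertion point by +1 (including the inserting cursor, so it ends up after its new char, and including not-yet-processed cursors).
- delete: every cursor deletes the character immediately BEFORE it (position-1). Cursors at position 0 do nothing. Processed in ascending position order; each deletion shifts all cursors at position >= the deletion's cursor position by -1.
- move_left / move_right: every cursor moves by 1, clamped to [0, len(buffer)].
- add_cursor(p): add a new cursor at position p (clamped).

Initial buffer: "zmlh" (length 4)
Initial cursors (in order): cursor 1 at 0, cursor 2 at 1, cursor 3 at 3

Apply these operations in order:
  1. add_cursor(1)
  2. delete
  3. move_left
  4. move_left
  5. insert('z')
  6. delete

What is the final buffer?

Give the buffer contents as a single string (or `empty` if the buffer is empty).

Answer: mh

Derivation:
After op 1 (add_cursor(1)): buffer="zmlh" (len 4), cursors c1@0 c2@1 c4@1 c3@3, authorship ....
After op 2 (delete): buffer="mh" (len 2), cursors c1@0 c2@0 c4@0 c3@1, authorship ..
After op 3 (move_left): buffer="mh" (len 2), cursors c1@0 c2@0 c3@0 c4@0, authorship ..
After op 4 (move_left): buffer="mh" (len 2), cursors c1@0 c2@0 c3@0 c4@0, authorship ..
After op 5 (insert('z')): buffer="zzzzmh" (len 6), cursors c1@4 c2@4 c3@4 c4@4, authorship 1234..
After op 6 (delete): buffer="mh" (len 2), cursors c1@0 c2@0 c3@0 c4@0, authorship ..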